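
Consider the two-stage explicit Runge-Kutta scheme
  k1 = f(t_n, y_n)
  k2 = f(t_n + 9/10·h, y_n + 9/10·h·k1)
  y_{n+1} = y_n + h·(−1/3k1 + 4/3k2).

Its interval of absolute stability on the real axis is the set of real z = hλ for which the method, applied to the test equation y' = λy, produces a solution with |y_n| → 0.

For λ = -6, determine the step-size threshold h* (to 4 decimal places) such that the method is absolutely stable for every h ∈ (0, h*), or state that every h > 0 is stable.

(-0.8333,0); λ=-6 ⇒ h* = (5/6)/6 = 0.1389.

Set f=λy, z=hλ:
  k1=λy_n ⇒ h·k1=z·y_n;  k2=λ(1+9/10z)y_n ⇒ h·k2=z(1+9/10z)y_n
  y_{n+1}/y_n = 1 − 1/3z + 4/3z(1+9/10z) = 1 + z + 6/5z²
  ⇒ R(z) = 1 + z + 6/5z².

Need |R(x)|<1, x<0.
x=-1.06: |R|=1.2883
R=1: x+6/5x²=0 ⇒ x=−5/6=-0.8333; min R=1−1/(4·6/5)=0.7917>−1
Confirm numerically:
  x=-0.804: |R|=0.97170 <1
  x=-0.747: |R|=0.92261 <1
  x=-0.418: |R|=0.79167 <1
  x=-1.379: |R|=1.90297 >1
  x=-1.190: |R|=1.50932 >1
Interval (-0.8333, 0).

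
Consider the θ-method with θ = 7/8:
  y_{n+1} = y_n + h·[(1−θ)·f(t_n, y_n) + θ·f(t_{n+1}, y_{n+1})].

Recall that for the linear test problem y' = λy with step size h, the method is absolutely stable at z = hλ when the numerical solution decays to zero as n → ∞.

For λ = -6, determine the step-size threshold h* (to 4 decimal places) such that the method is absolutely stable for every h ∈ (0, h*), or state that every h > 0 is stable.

On y'=λy, z=hλ:
  y_{n+1} = y_n + z·[1/8·y_n + 7/8·y_{n+1}] ⇒ (1 − 7/8z)y_{n+1} = (1 + 1/8z)y_n
  Hence R(z) = (1 + 1/8z)/(1 − 7/8z).

Need |R(x)|<1, x<0.
x=-1.64: |R|=0.3265
x=-2: |R|=0.2727
x=-10: |R|=0.0256
x=-100: |R|=0.1299
θ=7/8≥1/2 ⇒ |1+1/8x|<|1−7/8x| ∀x<0 ⇒ stable on all of ℝ⁻.

interval (−∞, 0). Any h>0 works for λ=-6.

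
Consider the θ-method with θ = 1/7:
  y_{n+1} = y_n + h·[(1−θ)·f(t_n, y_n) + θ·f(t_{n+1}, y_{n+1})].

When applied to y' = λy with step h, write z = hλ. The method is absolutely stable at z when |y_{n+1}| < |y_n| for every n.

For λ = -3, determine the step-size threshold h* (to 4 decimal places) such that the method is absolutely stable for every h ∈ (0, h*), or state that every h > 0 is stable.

On y'=λy, z=hλ:
  y_{n+1} = y_n + z·[6/7·y_n + 1/7·y_{n+1}] ⇒ (1 − 1/7z)y_{n+1} = (1 + 6/7z)y_n
  R(z) = (1 + 6/7z)/(1 − 1/7z).

Solve |R(x)|<1 on ℝ⁻.
x=-1.4: |R|=0.1667
R=−1: 1+6/7x = −1+1/7x ⇒ -5/7x=2 ⇒ x=2/(-5/7)=-2.8000
Confirm numerically:
  x=-2.591: |R|=0.89104 <1
  x=-1.694: |R|=0.36393 <1
  x=-1.425: |R|=0.18398 <1
  x=-3.147: |R|=1.17099 >1
  x=-3.065: |R|=1.13164 >1
So |R|<1 on (-2.8000, 0).

(-2.8000,0); λ=-3 ⇒ h* = (14/5)/3 = 0.9333.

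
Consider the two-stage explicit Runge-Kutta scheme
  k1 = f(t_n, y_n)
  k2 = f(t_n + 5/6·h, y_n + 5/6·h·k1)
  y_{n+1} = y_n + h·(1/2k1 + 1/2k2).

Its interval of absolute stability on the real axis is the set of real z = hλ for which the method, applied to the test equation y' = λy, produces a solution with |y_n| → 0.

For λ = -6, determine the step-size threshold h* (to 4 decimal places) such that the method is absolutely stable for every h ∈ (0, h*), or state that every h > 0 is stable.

On y'=λy, z=hλ:
  k1=λy_n ⇒ h·k1=z·y_n;  k2=λ(1+5/6z)y_n ⇒ h·k2=z(1+5/6z)y_n
  y_{n+1}/y_n = 1 + 1/2z + 1/2z(1+5/6z) = 1 + z + 5/12z²
  ⇒ R(z) = 1 + z + 5/12z².

Find x<0 with |R(x)|<1.
x=-1.25: |R|=0.4010
R=1: x+5/12x²=0 ⇒ x=−12/5=-2.4000; min R=1−1/(4·5/12)=0.4000>−1
Confirm numerically:
  x=-2.121: |R|=0.75343 <1
  x=-1.760: |R|=0.53067 <1
  x=-1.492: |R|=0.43553 <1
  x=-2.983: |R|=1.72462 >1
  x=-2.658: |R|=1.28573 >1
So |R|<1 on (-2.4000, 0).

(-2.4000,0); λ=-6 ⇒ h* = (12/5)/6 = 0.4000.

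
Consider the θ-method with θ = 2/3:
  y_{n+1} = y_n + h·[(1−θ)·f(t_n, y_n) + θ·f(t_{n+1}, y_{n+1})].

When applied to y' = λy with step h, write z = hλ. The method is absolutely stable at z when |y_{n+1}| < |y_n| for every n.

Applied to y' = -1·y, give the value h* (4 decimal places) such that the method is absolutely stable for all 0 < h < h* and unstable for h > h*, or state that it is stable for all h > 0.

On y'=λy, z=hλ:
  y_{n+1} = y_n + z·[1/3·y_n + 2/3·y_{n+1}] ⇒ (1 − 2/3z)y_{n+1} = (1 + 1/3z)y_n
  Hence R(z) = (1 + 1/3z)/(1 − 2/3z).

Need |R(x)|<1, x<0.
x=-1.43: |R|=0.2679
x=-2: |R|=0.1429
x=-10: |R|=0.3043
x=-100: |R|=0.4778
θ=2/3≥1/2 ⇒ |1+1/3x|<|1−2/3x| ∀x<0 ⇒ stable on all of ℝ⁻.

unbounded; (−∞, 0). Any h>0 works for λ=-1.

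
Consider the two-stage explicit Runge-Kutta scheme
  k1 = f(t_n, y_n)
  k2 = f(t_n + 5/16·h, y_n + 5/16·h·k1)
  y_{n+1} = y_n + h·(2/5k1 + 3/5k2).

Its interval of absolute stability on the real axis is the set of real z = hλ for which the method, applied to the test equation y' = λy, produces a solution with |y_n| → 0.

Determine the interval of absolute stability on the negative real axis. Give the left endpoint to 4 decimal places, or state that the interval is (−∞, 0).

With y'=λy (z=hλ):
  k1=λy_n ⇒ h·k1=z·y_n;  k2=λ(1+5/16z)y_n ⇒ h·k2=z(1+5/16z)y_n
  y_{n+1}/y_n = 1 + 2/5z + 3/5z(1+5/16z) = 1 + z + 3/16z²
  R(z) = 1 + z + 3/16z².

Boundary: |R(x)|=1, x<0.
x=-1.26: |R|=0.0377
R=1: x+3/16x²=0 ⇒ x=−16/3=-5.3333; min R=1−1/(4·3/16)=-0.3333>−1
Confirm numerically:
  x=-5.099: |R|=0.77596 <1
  x=-3.553: |R|=0.18604 <1
  x=-3.340: |R|=0.24833 <1
  x=-5.864: |R|=1.58347 >1
  x=-5.471: |R|=1.14122 >1
Interval (-5.3333, 0).

(-5.3333, 0).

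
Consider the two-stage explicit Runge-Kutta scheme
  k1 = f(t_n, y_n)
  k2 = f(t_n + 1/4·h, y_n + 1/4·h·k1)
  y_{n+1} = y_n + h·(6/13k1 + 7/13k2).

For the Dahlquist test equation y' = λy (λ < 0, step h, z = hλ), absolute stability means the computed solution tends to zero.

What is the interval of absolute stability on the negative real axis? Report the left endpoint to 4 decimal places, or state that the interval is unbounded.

(-7.4286, 0).

With y'=λy (z=hλ):
  k1=λy_n ⇒ h·k1=z·y_n;  k2=λ(1+1/4z)y_n ⇒ h·k2=z(1+1/4z)y_n
  y_{n+1}/y_n = 1 + 6/13z + 7/13z(1+1/4z) = 1 + z + 7/52z²
  so R(z) = 1 + z + 7/52z².

Solve |R(x)|<1 on ℝ⁻.
x=-1.75: |R|=0.3377
R=1: x+7/52x²=0 ⇒ x=−52/7=-7.4286; min R=1−1/(4·7/52)=-0.8571>−1
Confirm numerically:
  x=-6.066: |R|=0.11264 <1
  x=-5.317: |R|=0.51136 <1
  x=-3.470: |R|=0.84911 <1
  x=-7.962: |R|=1.57173 >1
  x=-7.906: |R|=1.50811 >1
  x=-7.505: |R|=1.07721 >1
Interval (-7.4286, 0).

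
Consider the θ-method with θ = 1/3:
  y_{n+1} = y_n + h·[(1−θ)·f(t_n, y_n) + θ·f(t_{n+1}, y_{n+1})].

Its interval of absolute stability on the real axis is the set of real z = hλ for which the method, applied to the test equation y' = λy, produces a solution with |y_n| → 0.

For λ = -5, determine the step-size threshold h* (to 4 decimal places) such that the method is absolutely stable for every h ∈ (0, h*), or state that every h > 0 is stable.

(-6.0000,0); λ=-5 ⇒ h* = (6)/5 = 1.2000.

Set f=λy, z=hλ:
  y_{n+1} = y_n + z·[2/3·y_n + 1/3·y_{n+1}] ⇒ (1 − 1/3z)y_{n+1} = (1 + 2/3z)y_n
  ⇒ R(z) = (1 + 2/3z)/(1 − 1/3z).

Need |R(x)|<1, x<0.
x=-0.78: |R|=0.3810
R=−1: 1+2/3x = −1+1/3x ⇒ -1/3x=2 ⇒ x=2/(-1/3)=-6.0000
Confirm numerically:
  x=-4.655: |R|=0.82430 <1
  x=-4.347: |R|=0.77501 <1
  x=-3.451: |R|=0.60487 <1
  x=-6.582: |R|=1.06074 >1
  x=-6.515: |R|=1.05413 >1
So |R|<1 on (-6.0000, 0).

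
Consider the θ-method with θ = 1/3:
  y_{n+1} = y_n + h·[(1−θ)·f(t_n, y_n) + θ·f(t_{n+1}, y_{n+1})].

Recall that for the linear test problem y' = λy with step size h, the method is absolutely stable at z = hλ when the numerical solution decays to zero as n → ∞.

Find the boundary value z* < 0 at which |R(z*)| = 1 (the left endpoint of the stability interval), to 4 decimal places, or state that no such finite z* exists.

z* = -6.0000.

On y'=λy, z=hλ:
  y_{n+1} = y_n + z·[2/3·y_n + 1/3·y_{n+1}] ⇒ (1 − 1/3z)y_{n+1} = (1 + 2/3z)y_n
  Hence R(z) = (1 + 2/3z)/(1 − 1/3z).

Need |R(x)|<1, x<0.
x=-1.4: |R|=0.0455
R=−1: 1+2/3x = −1+1/3x ⇒ -1/3x=2 ⇒ x=2/(-1/3)=-6.0000
Confirm numerically:
  x=-5.140: |R|=0.89435 <1
  x=-4.456: |R|=0.79292 <1
  x=-3.057: |R|=0.51412 <1
  x=-2.681: |R|=0.41577 <1
  x=-6.241: |R|=1.02608 >1
  x=-6.176: |R|=1.01918 >1
  x=-6.028: |R|=1.00310 >1
Stable set (-6.0000, 0).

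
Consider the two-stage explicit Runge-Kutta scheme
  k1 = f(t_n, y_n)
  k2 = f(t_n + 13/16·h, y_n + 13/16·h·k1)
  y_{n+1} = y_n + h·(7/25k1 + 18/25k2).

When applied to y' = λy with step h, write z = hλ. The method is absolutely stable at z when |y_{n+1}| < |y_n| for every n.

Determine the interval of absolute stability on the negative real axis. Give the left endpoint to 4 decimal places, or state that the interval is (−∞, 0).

On y'=λy, z=hλ:
  k1=λy_n ⇒ h·k1=z·y_n;  k2=λ(1+13/16z)y_n ⇒ h·k2=z(1+13/16z)y_n
  y_{n+1}/y_n = 1 + 7/25z + 18/25z(1+13/16z) = 1 + z + 117/200z²
  ⇒ R(z) = 1 + z + 117/200z².

Find x<0 with |R(x)|<1.
x=-0.96: |R|=0.5791
R=1: x+117/200x²=0 ⇒ x=−200/117=-1.7094; min R=1−1/(4·117/200)=0.5726>−1
Confirm numerically:
  x=-1.658: |R|=0.95014 <1
  x=-1.535: |R|=0.84339 <1
  x=-0.986: |R|=0.58273 <1
  x=-2.032: |R|=1.38348 >1
  x=-1.899: |R|=1.21063 >1
Interval (-1.7094, 0).

(-1.7094, 0).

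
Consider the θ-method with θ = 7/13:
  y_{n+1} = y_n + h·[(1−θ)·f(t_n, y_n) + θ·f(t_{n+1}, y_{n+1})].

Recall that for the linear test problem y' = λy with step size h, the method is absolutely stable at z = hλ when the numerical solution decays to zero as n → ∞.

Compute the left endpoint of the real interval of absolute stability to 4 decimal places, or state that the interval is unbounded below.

Set f=λy, z=hλ:
  y_{n+1} = y_n + z·[6/13·y_n + 7/13·y_{n+1}] ⇒ (1 − 7/13z)y_{n+1} = (1 + 6/13z)y_n
  ⇒ R(z) = (1 + 6/13z)/(1 − 7/13z).

Find x<0 with |R(x)|<1.
x=-1.39: |R|=0.2050
x=-2: |R|=0.0370
x=-10: |R|=0.5663
x=-100: |R|=0.8233
θ=7/13≥1/2 ⇒ |1+6/13x|<|1−7/13x| ∀x<0 ⇒ interval (−∞,0).

interval (−∞, 0).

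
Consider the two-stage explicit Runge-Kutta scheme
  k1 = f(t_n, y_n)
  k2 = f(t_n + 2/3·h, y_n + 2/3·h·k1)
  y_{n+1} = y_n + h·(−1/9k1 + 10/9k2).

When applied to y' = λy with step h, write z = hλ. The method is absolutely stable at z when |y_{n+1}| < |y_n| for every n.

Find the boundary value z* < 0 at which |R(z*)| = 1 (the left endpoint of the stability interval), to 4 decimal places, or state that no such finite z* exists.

left endpoint -1.3500.

With y'=λy (z=hλ):
  k1=λy_n ⇒ h·k1=z·y_n;  k2=λ(1+2/3z)y_n ⇒ h·k2=z(1+2/3z)y_n
  y_{n+1}/y_n = 1 − 1/9z + 10/9z(1+2/3z) = 1 + z + 20/27z²
  so R(z) = 1 + z + 20/27z².

Solve |R(x)|<1 on ℝ⁻.
x=-1.14: |R|=0.8227
R=1: x+20/27x²=0 ⇒ x=−27/20=-1.3500; min R=1−1/(4·20/27)=0.6625>−1
Confirm numerically:
  x=-1.216: |R|=0.87930 <1
  x=-1.092: |R|=0.79131 <1
  x=-0.945: |R|=0.71650 <1
  x=-0.596: |R|=0.66712 <1
  x=-1.877: |R|=1.73273 >1
  x=-1.755: |R|=1.52650 >1
  x=-1.381: |R|=1.03171 >1
So |R|<1 on (-1.3500, 0).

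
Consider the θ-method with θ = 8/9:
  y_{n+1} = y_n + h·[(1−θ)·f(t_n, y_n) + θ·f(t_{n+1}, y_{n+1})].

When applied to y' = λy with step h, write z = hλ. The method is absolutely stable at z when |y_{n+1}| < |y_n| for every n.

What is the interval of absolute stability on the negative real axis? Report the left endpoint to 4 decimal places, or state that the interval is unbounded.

unbounded; (−∞, 0).

On y'=λy, z=hλ:
  y_{n+1} = y_n + z·[1/9·y_n + 8/9·y_{n+1}] ⇒ (1 − 8/9z)y_{n+1} = (1 + 1/9z)y_n
  R(z) = (1 + 1/9z)/(1 − 8/9z).

Find x<0 with |R(x)|<1.
x=-1.44: |R|=0.3684
x=-2: |R|=0.2800
x=-10: |R|=0.0112
x=-100: |R|=0.1125
θ=8/9≥1/2 ⇒ |1+1/9x|<|1−8/9x| ∀x<0 ⇒ unbounded interval.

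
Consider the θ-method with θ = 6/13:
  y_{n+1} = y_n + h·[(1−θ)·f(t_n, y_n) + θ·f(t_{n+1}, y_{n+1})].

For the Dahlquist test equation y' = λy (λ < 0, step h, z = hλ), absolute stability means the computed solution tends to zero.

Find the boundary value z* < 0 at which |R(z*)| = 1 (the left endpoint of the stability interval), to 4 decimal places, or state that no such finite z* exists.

With y'=λy (z=hλ):
  y_{n+1} = y_n + z·[7/13·y_n + 6/13·y_{n+1}] ⇒ (1 − 6/13z)y_{n+1} = (1 + 7/13z)y_n
  so R(z) = (1 + 7/13z)/(1 − 6/13z).

Boundary: |R(x)|=1, x<0.
x=-0.79: |R|=0.4211
R=−1: 1+7/13x = −1+6/13x ⇒ -1/13x=2 ⇒ x=2/(-1/13)=-26.0000
Confirm numerically:
  x=-20.277: |R|=0.95750 <1
  x=-18.843: |R|=0.94322 <1
  x=-18.821: |R|=0.94299 <1
  x=-13.494: |R|=0.86691 <1
  x=-26.570: |R|=1.00331 >1
  x=-26.457: |R|=1.00266 >1
  x=-26.215: |R|=1.00126 >1
So |R|<1 on (-26.0000, 0).

z* = -26.0000.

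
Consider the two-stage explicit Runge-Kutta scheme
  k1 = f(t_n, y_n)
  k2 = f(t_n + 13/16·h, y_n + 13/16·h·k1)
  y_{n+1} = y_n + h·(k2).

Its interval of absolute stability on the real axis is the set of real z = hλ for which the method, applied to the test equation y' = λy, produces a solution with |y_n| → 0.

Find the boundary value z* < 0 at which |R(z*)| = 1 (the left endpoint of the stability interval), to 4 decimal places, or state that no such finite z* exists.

z* = -1.2308.

Test eqn y'=λy, z=hλ:
  k1=λy_n ⇒ h·k1=z·y_n;  k2=λ(1+13/16z)y_n ⇒ h·k2=z(1+13/16z)y_n
  y_{n+1}/y_n = 1 + z(1+13/16z) = 1 + z + 13/16z²
  Hence R(z) = 1 + z + 13/16z².

Find x<0 with |R(x)|<1.
x=-1.76: |R|=1.7568
R=1: x+13/16x²=0 ⇒ x=−16/13=-1.2308; min R=1−1/(4·13/16)=0.6923>−1
Confirm numerically:
  x=-1.193: |R|=0.96339 <1
  x=-1.139: |R|=0.91507 <1
  x=-0.860: |R|=0.74093 <1
  x=-0.591: |R|=0.69279 <1
  x=-1.287: |R|=1.05880 >1
  x=-1.268: |R|=1.03836 >1
Interval (-1.2308, 0).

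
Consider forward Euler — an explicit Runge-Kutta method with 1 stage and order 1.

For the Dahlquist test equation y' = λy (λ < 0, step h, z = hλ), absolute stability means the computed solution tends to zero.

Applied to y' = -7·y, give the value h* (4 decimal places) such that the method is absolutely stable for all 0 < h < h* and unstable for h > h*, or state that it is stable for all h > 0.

(-2.0000,0); λ=-7 ⇒ h* = 0.2857.

Set f=λy, z=hλ:
  order 1, 1-stage ⇒ R(z)=1+z
  (e.g. R(-0.69)=0.31000, |R|=0.31000)

Boundary: |R(x)|=1, x<0.
x=-0.69: |R|=0.3100
|R(-2.33)|=1.3300 |R(-1.75)|=0.7500 |R(-0.84)|=0.1600
Bisect:
  x_lo=-2.7189 |R|=1.7189  x_hi=-0.1958 |R|=0.8042
  mid=-1.45732 |R|=0.45732 →hi
  mid=-2.08811 |R|=1.08811 →lo
  mid=-1.77271 |R|=0.77271 →hi
  mid=-1.93041 |R|=0.93041 →hi
  mid=-2.00926 |R|=1.00926 →lo
  mid=-1.96983 |R|=0.96983 →hi
  mid=-1.98955 |R|=0.98955 →hi
  mid=-1.99940 |R|=0.99940 →hi
  mid=-2.00433 |R|=1.00433 →lo
  mid=-2.00187 |R|=1.00187 →lo
  ...
  [-2.00002,-1.99986] ⇒ x*=-2.0000
Stable set (-2.0000, 0).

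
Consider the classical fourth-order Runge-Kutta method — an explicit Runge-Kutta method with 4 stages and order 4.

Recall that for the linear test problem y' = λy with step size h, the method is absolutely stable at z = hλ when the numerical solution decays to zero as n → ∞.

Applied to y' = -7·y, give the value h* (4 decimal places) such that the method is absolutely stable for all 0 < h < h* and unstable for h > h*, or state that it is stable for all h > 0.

Test eqn y'=λy, z=hλ:
  order 4, 4-stage ⇒ R(z)=1+z+z^2/2+z^3/6+z^4/24
  (e.g. R(-0.86)=0.42658, |R|=0.42658)

Boundary: |R(x)|=1, x<0.
x=-0.86: |R|=0.4266
|R(-1.8)|=0.2854 |R(-1.36)|=0.2881 |R(-1.21)|=0.3161
Bisect:
  x_lo=-3.4515 |R|=2.5651  x_hi=-0.1172 |R|=0.8894
  mid=-1.78432 |R|=0.28312 →hi
  mid=-2.61789 |R|=0.77558 →hi
  mid=-3.03468 |R|=1.44587 →lo
  mid=-2.82628 |R|=1.06358 →lo
  mid=-2.72209 |R|=0.90881 →hi
  mid=-2.77419 |R|=0.98338 →hi
  mid=-2.80023 |R|=1.02276 →lo
  mid=-2.78721 |R|=1.00289 →lo
  ...
  [-2.78538,-2.78518] ⇒ x*=-2.7853
Interval (-2.7853, 0).

(-2.7853,0); λ=-7 ⇒ h* = 0.3979.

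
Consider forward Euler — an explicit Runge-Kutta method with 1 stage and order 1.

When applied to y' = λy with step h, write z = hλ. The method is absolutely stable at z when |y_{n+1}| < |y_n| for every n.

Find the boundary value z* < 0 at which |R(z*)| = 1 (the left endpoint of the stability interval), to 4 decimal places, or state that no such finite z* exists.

z* = -2.0000.

Test eqn y'=λy, z=hλ:
  order 1, 1-stage ⇒ R(z)=1+z
  (e.g. R(-0.45)=0.55000, |R|=0.55000)

Boundary: |R(x)|=1, x<0.
x=-0.45: |R|=0.5500
|R(-2.2)|=1.2000 |R(-1.55)|=0.5500 |R(-0.71)|=0.2900
Bisect:
  x_lo=-2.4366 |R|=1.4366  x_hi=-0.2933 |R|=0.7067
  mid=-1.36493 |R|=0.36493 →hi
  mid=-1.90076 |R|=0.90076 →hi
  mid=-2.16868 |R|=1.16868 →lo
  mid=-2.03472 |R|=1.03472 →lo
  mid=-1.96774 |R|=0.96774 →hi
  mid=-2.00123 |R|=1.00123 →lo
  mid=-1.98449 |R|=0.98449 →hi
  mid=-1.99286 |R|=0.99286 →hi
  mid=-1.99705 |R|=0.99705 →hi
  mid=-1.99914 |R|=0.99914 →hi
  ...
  [-2.00005,-1.99992] ⇒ x*=-2.0000
So |R|<1 on (-2.0000, 0).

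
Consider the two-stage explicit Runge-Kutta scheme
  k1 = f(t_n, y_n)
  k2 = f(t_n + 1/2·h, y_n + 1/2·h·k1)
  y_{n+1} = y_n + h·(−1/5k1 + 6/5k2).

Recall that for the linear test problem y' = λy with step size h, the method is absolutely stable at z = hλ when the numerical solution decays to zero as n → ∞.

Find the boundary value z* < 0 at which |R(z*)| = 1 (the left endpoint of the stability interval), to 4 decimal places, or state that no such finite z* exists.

Set f=λy, z=hλ:
  k1=λy_n ⇒ h·k1=z·y_n;  k2=λ(1+1/2z)y_n ⇒ h·k2=z(1+1/2z)y_n
  y_{n+1}/y_n = 1 − 1/5z + 6/5z(1+1/2z) = 1 + z + 3/5z²
  Hence R(z) = 1 + z + 3/5z².

Boundary: |R(x)|=1, x<0.
x=-0.95: |R|=0.5915
R=1: x+3/5x²=0 ⇒ x=−5/3=-1.6667; min R=1−1/(4·3/5)=0.5833>−1
Confirm numerically:
  x=-1.505: |R|=0.85401 <1
  x=-1.463: |R|=0.82122 <1
  x=-0.982: |R|=0.59659 <1
  x=-2.232: |R|=1.75709 >1
  x=-2.227: |R|=1.74872 >1
Interval (-1.6667, 0).

left endpoint -1.6667.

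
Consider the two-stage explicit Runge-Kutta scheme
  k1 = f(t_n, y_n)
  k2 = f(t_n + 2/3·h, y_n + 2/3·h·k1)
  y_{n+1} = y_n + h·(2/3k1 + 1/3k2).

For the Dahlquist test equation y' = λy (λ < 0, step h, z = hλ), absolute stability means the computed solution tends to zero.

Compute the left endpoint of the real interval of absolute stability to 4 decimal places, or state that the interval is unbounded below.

Test eqn y'=λy, z=hλ:
  k1=λy_n ⇒ h·k1=z·y_n;  k2=λ(1+2/3z)y_n ⇒ h·k2=z(1+2/3z)y_n
  y_{n+1}/y_n = 1 + 2/3z + 1/3z(1+2/3z) = 1 + z + 2/9z²
  so R(z) = 1 + z + 2/9z².

Solve |R(x)|<1 on ℝ⁻.
x=-1.3: |R|=0.0756
R=1: x+2/9x²=0 ⇒ x=−9/2=-4.5000; min R=1−1/(4·2/9)=-0.1250>−1
Confirm numerically:
  x=-4.399: |R|=0.90127 <1
  x=-2.911: |R|=0.02791 <1
  x=-2.754: |R|=0.06855 <1
  x=-4.998: |R|=1.55311 >1
  x=-4.944: |R|=1.48781 >1
  x=-4.654: |R|=1.15927 >1
Interval (-4.5000, 0).

left endpoint -4.5000.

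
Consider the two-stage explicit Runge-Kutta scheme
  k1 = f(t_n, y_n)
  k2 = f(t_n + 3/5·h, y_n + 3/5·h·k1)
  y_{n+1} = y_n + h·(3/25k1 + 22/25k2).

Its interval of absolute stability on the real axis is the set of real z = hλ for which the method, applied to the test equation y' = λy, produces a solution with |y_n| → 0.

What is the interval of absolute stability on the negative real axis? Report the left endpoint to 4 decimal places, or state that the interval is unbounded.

With y'=λy (z=hλ):
  k1=λy_n ⇒ h·k1=z·y_n;  k2=λ(1+3/5z)y_n ⇒ h·k2=z(1+3/5z)y_n
  y_{n+1}/y_n = 1 + 3/25z + 22/25z(1+3/5z) = 1 + z + 66/125z²
  so R(z) = 1 + z + 66/125z².

Solve |R(x)|<1 on ℝ⁻.
x=-0.33: |R|=0.7275
R=1: x+66/125x²=0 ⇒ x=−125/66=-1.8939; min R=1−1/(4·66/125)=0.5265>−1
Confirm numerically:
  x=-1.711: |R|=0.83473 <1
  x=-1.692: |R|=0.81959 <1
  x=-0.885: |R|=0.52854 <1
  x=-2.267: |R|=1.44654 >1
  x=-1.986: |R|=1.09654 >1
Interval (-1.8939, 0).

z∈(-1.8939,0).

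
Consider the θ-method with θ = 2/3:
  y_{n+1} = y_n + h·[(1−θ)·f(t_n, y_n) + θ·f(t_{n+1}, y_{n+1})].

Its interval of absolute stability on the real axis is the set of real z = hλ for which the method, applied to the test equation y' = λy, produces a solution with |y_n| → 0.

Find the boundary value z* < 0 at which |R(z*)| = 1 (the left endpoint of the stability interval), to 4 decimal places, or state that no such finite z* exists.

unbounded; (−∞, 0).

Set f=λy, z=hλ:
  y_{n+1} = y_n + z·[1/3·y_n + 2/3·y_{n+1}] ⇒ (1 − 2/3z)y_{n+1} = (1 + 1/3z)y_n
  R(z) = (1 + 1/3z)/(1 − 2/3z).

Need |R(x)|<1, x<0.
x=-1.38: |R|=0.2813
x=-2: |R|=0.1429
x=-10: |R|=0.3043
x=-100: |R|=0.4778
θ=2/3≥1/2 ⇒ |1+1/3x|<|1−2/3x| ∀x<0 ⇒ interval (−∞,0).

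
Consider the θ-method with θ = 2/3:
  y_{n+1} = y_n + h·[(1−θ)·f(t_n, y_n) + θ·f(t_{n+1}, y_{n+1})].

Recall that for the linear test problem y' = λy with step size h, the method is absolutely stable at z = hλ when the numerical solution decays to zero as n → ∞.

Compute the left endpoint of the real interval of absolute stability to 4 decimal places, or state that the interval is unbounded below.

On y'=λy, z=hλ:
  y_{n+1} = y_n + z·[1/3·y_n + 2/3·y_{n+1}] ⇒ (1 − 2/3z)y_{n+1} = (1 + 1/3z)y_n
  Hence R(z) = (1 + 1/3z)/(1 − 2/3z).

Boundary: |R(x)|=1, x<0.
x=-1.77: |R|=0.1881
x=-2: |R|=0.1429
x=-10: |R|=0.3043
x=-100: |R|=0.4778
θ=2/3≥1/2 ⇒ |1+1/3x|<|1−2/3x| ∀x<0 ⇒ unbounded interval.

interval (−∞, 0).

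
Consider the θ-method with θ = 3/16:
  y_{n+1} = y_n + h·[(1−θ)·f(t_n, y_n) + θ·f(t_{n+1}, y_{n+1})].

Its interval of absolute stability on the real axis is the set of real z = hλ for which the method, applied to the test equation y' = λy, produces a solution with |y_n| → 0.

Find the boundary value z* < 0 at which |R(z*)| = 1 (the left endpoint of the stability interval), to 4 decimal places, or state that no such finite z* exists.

With y'=λy (z=hλ):
  y_{n+1} = y_n + z·[13/16·y_n + 3/16·y_{n+1}] ⇒ (1 − 3/16z)y_{n+1} = (1 + 13/16z)y_n
  ⇒ R(z) = (1 + 13/16z)/(1 − 3/16z).

Find x<0 with |R(x)|<1.
x=-0.34: |R|=0.6804
R=−1: 1+13/16x = −1+3/16x ⇒ -5/8x=2 ⇒ x=2/(-5/8)=-3.2000
Confirm numerically:
  x=-2.957: |R|=0.90230 <1
  x=-2.835: |R|=0.85105 <1
  x=-1.726: |R|=0.30399 <1
  x=-3.558: |R|=1.13421 >1
  x=-3.396: |R|=1.07484 >1
Stable set (-3.2000, 0).

left endpoint -3.2000.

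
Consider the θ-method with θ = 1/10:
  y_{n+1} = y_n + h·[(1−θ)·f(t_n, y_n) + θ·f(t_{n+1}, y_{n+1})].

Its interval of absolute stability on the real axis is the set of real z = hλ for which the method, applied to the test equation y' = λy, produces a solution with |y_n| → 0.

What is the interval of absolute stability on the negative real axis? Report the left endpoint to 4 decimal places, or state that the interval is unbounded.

z∈(-2.5000,0).

On y'=λy, z=hλ:
  y_{n+1} = y_n + z·[9/10·y_n + 1/10·y_{n+1}] ⇒ (1 − 1/10z)y_{n+1} = (1 + 9/10z)y_n
  Hence R(z) = (1 + 9/10z)/(1 − 1/10z).

Find x<0 with |R(x)|<1.
x=-1.66: |R|=0.4237
R=−1: 1+9/10x = −1+1/10x ⇒ -4/5x=2 ⇒ x=2/(-4/5)=-2.5000
Confirm numerically:
  x=-2.299: |R|=0.86926 <1
  x=-2.168: |R|=0.78172 <1
  x=-1.911: |R|=0.60440 <1
  x=-1.282: |R|=0.13632 <1
  x=-2.806: |R|=1.19116 >1
  x=-2.772: |R|=1.17037 >1
  x=-2.679: |R|=1.11294 >1
Stable set (-2.5000, 0).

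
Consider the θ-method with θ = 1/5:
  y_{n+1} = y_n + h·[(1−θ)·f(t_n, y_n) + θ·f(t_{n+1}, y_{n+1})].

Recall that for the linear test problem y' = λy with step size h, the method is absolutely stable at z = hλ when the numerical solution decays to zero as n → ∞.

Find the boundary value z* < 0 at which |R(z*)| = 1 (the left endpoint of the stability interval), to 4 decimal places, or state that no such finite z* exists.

Set f=λy, z=hλ:
  y_{n+1} = y_n + z·[4/5·y_n + 1/5·y_{n+1}] ⇒ (1 − 1/5z)y_{n+1} = (1 + 4/5z)y_n
  R(z) = (1 + 4/5z)/(1 − 1/5z).

Boundary: |R(x)|=1, x<0.
x=-0.91: |R|=0.2301
R=−1: 1+4/5x = −1+1/5x ⇒ -3/5x=2 ⇒ x=2/(-3/5)=-3.3333
Confirm numerically:
  x=-3.147: |R|=0.93139 <1
  x=-2.753: |R|=0.77544 <1
  x=-2.485: |R|=0.65999 <1
  x=-1.555: |R|=0.18612 <1
  x=-3.847: |R|=1.17418 >1
  x=-3.679: |R|=1.11948 >1
  x=-3.610: |R|=1.09640 >1
Interval (-3.3333, 0).

left endpoint -3.3333.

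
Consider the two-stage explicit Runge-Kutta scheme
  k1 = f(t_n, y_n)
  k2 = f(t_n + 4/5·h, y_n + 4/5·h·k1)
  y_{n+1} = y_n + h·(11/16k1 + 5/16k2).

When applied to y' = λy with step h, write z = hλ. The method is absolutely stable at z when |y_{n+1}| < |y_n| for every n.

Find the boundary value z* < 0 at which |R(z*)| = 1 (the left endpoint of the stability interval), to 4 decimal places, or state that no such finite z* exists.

z* = -4.0000.

On y'=λy, z=hλ:
  k1=λy_n ⇒ h·k1=z·y_n;  k2=λ(1+4/5z)y_n ⇒ h·k2=z(1+4/5z)y_n
  y_{n+1}/y_n = 1 + 11/16z + 5/16z(1+4/5z) = 1 + z + 1/4z²
  R(z) = 1 + z + 1/4z².

Solve |R(x)|<1 on ℝ⁻.
x=-1.55: |R|=0.0506
R=1: x+1/4x²=0 ⇒ x=−4=-4.0000; min R=1−1/(4·1/4)=0.0000>−1
Confirm numerically:
  x=-3.854: |R|=0.85933 <1
  x=-3.848: |R|=0.85378 <1
  x=-2.101: |R|=0.00255 <1
  x=-4.373: |R|=1.40778 >1
  x=-4.119: |R|=1.12254 >1
Interval (-4.0000, 0).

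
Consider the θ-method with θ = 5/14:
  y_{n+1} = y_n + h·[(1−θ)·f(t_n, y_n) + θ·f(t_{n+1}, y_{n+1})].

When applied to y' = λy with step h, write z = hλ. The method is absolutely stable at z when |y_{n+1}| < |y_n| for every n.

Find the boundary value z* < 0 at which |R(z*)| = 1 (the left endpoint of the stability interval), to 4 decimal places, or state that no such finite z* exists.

z* = -7.0000.

Set f=λy, z=hλ:
  y_{n+1} = y_n + z·[9/14·y_n + 5/14·y_{n+1}] ⇒ (1 − 5/14z)y_{n+1} = (1 + 9/14z)y_n
  Hence R(z) = (1 + 9/14z)/(1 − 5/14z).

Boundary: |R(x)|=1, x<0.
x=-1.32: |R|=0.1029
R=−1: 1+9/14x = −1+5/14x ⇒ -2/7x=2 ⇒ x=2/(-2/7)=-7.0000
Confirm numerically:
  x=-4.806: |R|=0.76923 <1
  x=-4.652: |R|=0.74793 <1
  x=-3.615: |R|=0.57786 <1
  x=-7.364: |R|=1.02865 >1
  x=-7.046: |R|=1.00374 >1
Interval (-7.0000, 0).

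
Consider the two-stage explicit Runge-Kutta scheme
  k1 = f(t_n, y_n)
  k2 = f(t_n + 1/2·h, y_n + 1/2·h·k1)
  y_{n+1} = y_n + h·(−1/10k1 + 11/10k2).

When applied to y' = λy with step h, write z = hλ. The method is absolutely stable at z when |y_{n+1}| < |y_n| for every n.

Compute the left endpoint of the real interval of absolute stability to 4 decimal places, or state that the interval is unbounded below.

left endpoint -1.8182.

Test eqn y'=λy, z=hλ:
  k1=λy_n ⇒ h·k1=z·y_n;  k2=λ(1+1/2z)y_n ⇒ h·k2=z(1+1/2z)y_n
  y_{n+1}/y_n = 1 − 1/10z + 11/10z(1+1/2z) = 1 + z + 11/20z²
  so R(z) = 1 + z + 11/20z².

Solve |R(x)|<1 on ℝ⁻.
x=-1.75: |R|=0.9344
R=1: x+11/20x²=0 ⇒ x=−20/11=-1.8182; min R=1−1/(4·11/20)=0.5455>−1
Confirm numerically:
  x=-1.613: |R|=0.81797 <1
  x=-1.124: |R|=0.57086 <1
  x=-0.876: |R|=0.54606 <1
  x=-0.812: |R|=0.55064 <1
  x=-2.390: |R|=1.75166 >1
  x=-2.164: |R|=1.41159 >1
  x=-2.020: |R|=1.22422 >1
Interval (-1.8182, 0).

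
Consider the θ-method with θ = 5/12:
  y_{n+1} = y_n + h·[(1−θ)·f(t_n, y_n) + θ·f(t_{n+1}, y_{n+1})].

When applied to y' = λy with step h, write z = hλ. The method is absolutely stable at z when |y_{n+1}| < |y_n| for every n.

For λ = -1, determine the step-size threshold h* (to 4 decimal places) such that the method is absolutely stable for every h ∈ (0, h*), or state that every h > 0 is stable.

(-12.0000,0); λ=-1 ⇒ h* = (12)/1 = 12.0000.

Test eqn y'=λy, z=hλ:
  y_{n+1} = y_n + z·[7/12·y_n + 5/12·y_{n+1}] ⇒ (1 − 5/12z)y_{n+1} = (1 + 7/12z)y_n
  so R(z) = (1 + 7/12z)/(1 − 5/12z).

Find x<0 with |R(x)|<1.
x=-1.61: |R|=0.0364
R=−1: 1+7/12x = −1+5/12x ⇒ -1/6x=2 ⇒ x=2/(-1/6)=-12.0000
Confirm numerically:
  x=-10.502: |R|=0.95356 <1
  x=-7.884: |R|=0.83991 <1
  x=-7.777: |R|=0.83402 <1
  x=-5.819: |R|=0.69918 <1
  x=-12.598: |R|=1.01595 >1
  x=-12.396: |R|=1.01071 >1
Stable set (-12.0000, 0).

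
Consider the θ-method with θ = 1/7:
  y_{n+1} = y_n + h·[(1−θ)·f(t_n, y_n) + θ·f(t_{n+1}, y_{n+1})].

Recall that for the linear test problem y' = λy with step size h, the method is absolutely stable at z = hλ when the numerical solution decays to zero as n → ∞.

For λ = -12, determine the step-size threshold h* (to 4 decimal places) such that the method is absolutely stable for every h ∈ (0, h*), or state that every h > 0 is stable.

On y'=λy, z=hλ:
  y_{n+1} = y_n + z·[6/7·y_n + 1/7·y_{n+1}] ⇒ (1 − 1/7z)y_{n+1} = (1 + 6/7z)y_n
  Hence R(z) = (1 + 6/7z)/(1 − 1/7z).

Find x<0 with |R(x)|<1.
x=-1.28: |R|=0.0821
R=−1: 1+6/7x = −1+1/7x ⇒ -5/7x=2 ⇒ x=2/(-5/7)=-2.8000
Confirm numerically:
  x=-2.191: |R|=0.66870 <1
  x=-1.896: |R|=0.49191 <1
  x=-1.371: |R|=0.14646 <1
  x=-1.332: |R|=0.11906 <1
  x=-3.277: |R|=1.23207 >1
  x=-3.086: |R|=1.14178 >1
  x=-3.015: |R|=1.10734 >1
So |R|<1 on (-2.8000, 0).

(-2.8000,0); λ=-12 ⇒ h* = (14/5)/12 = 0.2333.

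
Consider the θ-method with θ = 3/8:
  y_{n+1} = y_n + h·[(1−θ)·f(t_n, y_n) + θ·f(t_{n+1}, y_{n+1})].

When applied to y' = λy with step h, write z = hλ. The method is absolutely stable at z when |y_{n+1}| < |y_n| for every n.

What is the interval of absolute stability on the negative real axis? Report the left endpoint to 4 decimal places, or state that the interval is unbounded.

Test eqn y'=λy, z=hλ:
  y_{n+1} = y_n + z·[5/8·y_n + 3/8·y_{n+1}] ⇒ (1 − 3/8z)y_{n+1} = (1 + 5/8z)y_n
  ⇒ R(z) = (1 + 5/8z)/(1 − 3/8z).

Need |R(x)|<1, x<0.
x=-0.58: |R|=0.5236
R=−1: 1+5/8x = −1+3/8x ⇒ -1/4x=2 ⇒ x=2/(-1/4)=-8.0000
Confirm numerically:
  x=-6.099: |R|=0.85542 <1
  x=-5.430: |R|=0.78839 <1
  x=-4.713: |R|=0.70306 <1
  x=-4.469: |R|=0.67011 <1
  x=-8.320: |R|=1.01942 >1
  x=-8.070: |R|=1.00435 >1
  x=-8.066: |R|=1.00410 >1
So |R|<1 on (-8.0000, 0).

z∈(-8.0000,0).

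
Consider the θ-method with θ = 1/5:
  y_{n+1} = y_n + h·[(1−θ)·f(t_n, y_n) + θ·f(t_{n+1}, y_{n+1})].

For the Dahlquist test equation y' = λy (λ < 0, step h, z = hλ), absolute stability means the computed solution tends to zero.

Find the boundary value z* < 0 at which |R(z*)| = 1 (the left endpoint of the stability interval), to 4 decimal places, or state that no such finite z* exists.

z* = -3.3333.

Test eqn y'=λy, z=hλ:
  y_{n+1} = y_n + z·[4/5·y_n + 1/5·y_{n+1}] ⇒ (1 − 1/5z)y_{n+1} = (1 + 4/5z)y_n
  Hence R(z) = (1 + 4/5z)/(1 − 1/5z).

Find x<0 with |R(x)|<1.
x=-1.04: |R|=0.1391
R=−1: 1+4/5x = −1+1/5x ⇒ -3/5x=2 ⇒ x=2/(-3/5)=-3.3333
Confirm numerically:
  x=-3.066: |R|=0.90057 <1
  x=-3.060: |R|=0.89826 <1
  x=-2.051: |R|=0.45440 <1
  x=-1.499: |R|=0.15325 <1
  x=-3.917: |R|=1.19637 >1
  x=-3.901: |R|=1.19133 >1
Stable set (-3.3333, 0).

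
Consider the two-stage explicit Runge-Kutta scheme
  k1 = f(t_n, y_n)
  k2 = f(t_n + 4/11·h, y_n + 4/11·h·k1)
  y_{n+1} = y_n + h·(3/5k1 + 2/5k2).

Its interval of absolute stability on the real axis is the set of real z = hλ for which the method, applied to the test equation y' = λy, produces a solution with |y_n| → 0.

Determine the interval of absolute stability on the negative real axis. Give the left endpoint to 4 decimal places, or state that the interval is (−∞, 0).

Set f=λy, z=hλ:
  k1=λy_n ⇒ h·k1=z·y_n;  k2=λ(1+4/11z)y_n ⇒ h·k2=z(1+4/11z)y_n
  y_{n+1}/y_n = 1 + 3/5z + 2/5z(1+4/11z) = 1 + z + 8/55z²
  Hence R(z) = 1 + z + 8/55z².

Boundary: |R(x)|=1, x<0.
x=-1.02: |R|=0.1313
R=1: x+8/55x²=0 ⇒ x=−55/8=-6.8750; min R=1−1/(4·8/55)=-0.7188>−1
Confirm numerically:
  x=-6.133: |R|=0.33808 <1
  x=-3.940: |R|=0.68202 <1
  x=-3.540: |R|=0.71722 <1
  x=-7.341: |R|=1.49759 >1
  x=-7.230: |R|=1.37333 >1
  x=-7.049: |R|=1.17840 >1
Interval (-6.8750, 0).

z∈(-6.8750,0).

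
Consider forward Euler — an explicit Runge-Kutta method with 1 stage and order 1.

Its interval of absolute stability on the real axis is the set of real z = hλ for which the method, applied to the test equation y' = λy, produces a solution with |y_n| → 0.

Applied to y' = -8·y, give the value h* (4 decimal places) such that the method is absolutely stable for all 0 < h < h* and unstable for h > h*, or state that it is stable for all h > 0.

Test eqn y'=λy, z=hλ:
  order 1, 1-stage ⇒ R(z)=1+z
  (e.g. R(-1.68)=-0.68000, |R|=0.68000)

Solve |R(x)|<1 on ℝ⁻.
x=-1.68: |R|=0.6800
|R(-1.81)|=0.8100 |R(-1.18)|=0.1800 |R(-0.76)|=0.2400
Bisect:
  x_lo=-2.3872 |R|=1.3872  x_hi=-0.3871 |R|=0.6129
  mid=-1.38716 |R|=0.38716 →hi
  mid=-1.88718 |R|=0.88718 →hi
  mid=-2.13718 |R|=1.13718 →lo
  mid=-2.01218 |R|=1.01218 →lo
  mid=-1.94968 |R|=0.94968 →hi
  mid=-1.98093 |R|=0.98093 →hi
  mid=-1.99655 |R|=0.99655 →hi
  mid=-2.00437 |R|=1.00437 →lo
  ...
  [-2.00009,-1.99997] ⇒ x*=-2.0000
Interval (-2.0000, 0).

(-2.0000,0); λ=-8 ⇒ h* = 0.2500.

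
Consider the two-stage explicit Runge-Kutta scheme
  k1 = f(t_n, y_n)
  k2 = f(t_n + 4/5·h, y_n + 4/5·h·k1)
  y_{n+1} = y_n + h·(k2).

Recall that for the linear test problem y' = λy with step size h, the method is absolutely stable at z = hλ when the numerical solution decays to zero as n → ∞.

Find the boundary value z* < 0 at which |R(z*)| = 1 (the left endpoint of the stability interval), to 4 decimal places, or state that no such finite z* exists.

Set f=λy, z=hλ:
  k1=λy_n ⇒ h·k1=z·y_n;  k2=λ(1+4/5z)y_n ⇒ h·k2=z(1+4/5z)y_n
  y_{n+1}/y_n = 1 + z(1+4/5z) = 1 + z + 4/5z²
  so R(z) = 1 + z + 4/5z².

Find x<0 with |R(x)|<1.
x=-0.52: |R|=0.6963
R=1: x+4/5x²=0 ⇒ x=−5/4=-1.2500; min R=1−1/(4·4/5)=0.6875>−1
Confirm numerically:
  x=-1.053: |R|=0.83405 <1
  x=-0.609: |R|=0.68770 <1
  x=-0.508: |R|=0.69845 <1
  x=-1.788: |R|=1.76956 >1
  x=-1.409: |R|=1.17922 >1
So |R|<1 on (-1.2500, 0).

z* = -1.2500.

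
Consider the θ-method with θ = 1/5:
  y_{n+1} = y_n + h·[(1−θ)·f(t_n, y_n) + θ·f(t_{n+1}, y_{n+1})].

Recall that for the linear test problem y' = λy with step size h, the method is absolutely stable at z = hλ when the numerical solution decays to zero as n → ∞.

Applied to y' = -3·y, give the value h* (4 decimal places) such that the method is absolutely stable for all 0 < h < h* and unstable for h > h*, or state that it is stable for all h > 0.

(-3.3333,0); λ=-3 ⇒ h* = (10/3)/3 = 1.1111.

With y'=λy (z=hλ):
  y_{n+1} = y_n + z·[4/5·y_n + 1/5·y_{n+1}] ⇒ (1 − 1/5z)y_{n+1} = (1 + 4/5z)y_n
  Hence R(z) = (1 + 4/5z)/(1 − 1/5z).

Solve |R(x)|<1 on ℝ⁻.
x=-0.67: |R|=0.4092
R=−1: 1+4/5x = −1+1/5x ⇒ -3/5x=2 ⇒ x=2/(-3/5)=-3.3333
Confirm numerically:
  x=-2.526: |R|=0.67818 <1
  x=-2.401: |R|=0.62208 <1
  x=-1.759: |R|=0.30123 <1
  x=-3.783: |R|=1.15359 >1
  x=-3.719: |R|=1.13270 >1
  x=-3.389: |R|=1.01991 >1
Stable set (-3.3333, 0).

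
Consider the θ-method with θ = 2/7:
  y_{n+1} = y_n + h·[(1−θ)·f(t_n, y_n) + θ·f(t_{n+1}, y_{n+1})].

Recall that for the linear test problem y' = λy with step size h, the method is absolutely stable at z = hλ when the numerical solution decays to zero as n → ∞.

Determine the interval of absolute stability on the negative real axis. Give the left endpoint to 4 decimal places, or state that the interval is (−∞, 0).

On y'=λy, z=hλ:
  y_{n+1} = y_n + z·[5/7·y_n + 2/7·y_{n+1}] ⇒ (1 − 2/7z)y_{n+1} = (1 + 5/7z)y_n
  ⇒ R(z) = (1 + 5/7z)/(1 − 2/7z).

Find x<0 with |R(x)|<1.
x=-0.87: |R|=0.3032
R=−1: 1+5/7x = −1+2/7x ⇒ -3/7x=2 ⇒ x=2/(-3/7)=-4.6667
Confirm numerically:
  x=-4.505: |R|=0.96971 <1
  x=-4.479: |R|=0.96472 <1
  x=-4.111: |R|=0.89049 <1
  x=-5.028: |R|=1.06356 >1
  x=-4.758: |R|=1.01659 >1
So |R|<1 on (-4.6667, 0).

z∈(-4.6667,0).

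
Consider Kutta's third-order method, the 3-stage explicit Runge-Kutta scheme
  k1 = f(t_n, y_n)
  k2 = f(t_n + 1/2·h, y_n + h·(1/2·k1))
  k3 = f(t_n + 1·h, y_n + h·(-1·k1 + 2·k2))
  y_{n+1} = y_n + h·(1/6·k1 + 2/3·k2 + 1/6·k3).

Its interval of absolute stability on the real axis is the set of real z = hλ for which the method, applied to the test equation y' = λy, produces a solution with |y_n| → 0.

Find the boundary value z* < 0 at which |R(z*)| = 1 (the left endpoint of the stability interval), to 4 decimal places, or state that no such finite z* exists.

On y'=λy, z=hλ:
  order 3, 3-stage ⇒ R(z)=1+z+z^2/2+z^3/6
  (e.g. R(-0.58)=0.55568, |R|=0.55568)

Find x<0 with |R(x)|<1.
x=-0.58: |R|=0.5557
|R(-2.8)|=1.5387 |R(-2.66)|=1.2590 |R(-1.74)|=0.1042
Bisect:
  x_lo=-3.2275 |R|=2.6225  x_hi=-0.2944 |R|=0.7447
  mid=-1.76098 |R|=0.12060 →hi
  mid=-2.49424 |R|=0.96984 →hi
  mid=-2.86088 |R|=1.67110 →lo
  mid=-2.67756 |R|=1.29228 →lo
  mid=-2.58590 |R|=1.12440 →lo
  mid=-2.54007 |R|=1.04550 →lo
  mid=-2.51716 |R|=1.00727 →lo
  mid=-2.50570 |R|=0.98846 →hi
  mid=-2.51143 |R|=0.99784 →hi
  mid=-2.51429 |R|=1.00255 →lo
  ...
  [-2.51286,-2.51268] ⇒ x*=-2.5127
So |R|<1 on (-2.5127, 0).

z* = -2.5127.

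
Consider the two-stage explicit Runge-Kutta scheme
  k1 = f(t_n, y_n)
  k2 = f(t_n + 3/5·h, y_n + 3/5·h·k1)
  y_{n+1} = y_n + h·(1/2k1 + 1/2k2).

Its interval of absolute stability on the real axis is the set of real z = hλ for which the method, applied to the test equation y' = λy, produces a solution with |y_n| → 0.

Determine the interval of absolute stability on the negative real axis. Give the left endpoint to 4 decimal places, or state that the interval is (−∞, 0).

On y'=λy, z=hλ:
  k1=λy_n ⇒ h·k1=z·y_n;  k2=λ(1+3/5z)y_n ⇒ h·k2=z(1+3/5z)y_n
  y_{n+1}/y_n = 1 + 1/2z + 1/2z(1+3/5z) = 1 + z + 3/10z²
  R(z) = 1 + z + 3/10z².

Need |R(x)|<1, x<0.
x=-1.43: |R|=0.1835
R=1: x+3/10x²=0 ⇒ x=−10/3=-3.3333; min R=1−1/(4·3/10)=0.1667>−1
Confirm numerically:
  x=-2.683: |R|=0.47655 <1
  x=-2.671: |R|=0.46927 <1
  x=-2.308: |R|=0.29006 <1
  x=-1.898: |R|=0.18272 <1
  x=-3.761: |R|=1.48254 >1
  x=-3.402: |R|=1.07008 >1
  x=-3.389: |R|=1.05660 >1
So |R|<1 on (-3.3333, 0).

(-3.3333, 0).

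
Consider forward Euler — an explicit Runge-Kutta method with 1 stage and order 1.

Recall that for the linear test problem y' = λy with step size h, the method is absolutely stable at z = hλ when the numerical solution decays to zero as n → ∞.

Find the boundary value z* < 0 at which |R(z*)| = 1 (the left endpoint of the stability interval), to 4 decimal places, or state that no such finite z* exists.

z* = -2.0000.

Test eqn y'=λy, z=hλ:
  order 1, 1-stage ⇒ R(z)=1+z
  (e.g. R(-0.43)=0.57000, |R|=0.57000)

Need |R(x)|<1, x<0.
x=-0.43: |R|=0.5700
|R(-2.03)|=1.0300 |R(-1.69)|=0.6900 |R(-0.75)|=0.2500
Bisect:
  x_lo=-2.5952 |R|=1.5952  x_hi=-0.2981 |R|=0.7019
  mid=-1.44666 |R|=0.44666 →hi
  mid=-2.02094 |R|=1.02094 →lo
  mid=-1.73380 |R|=0.73380 →hi
  mid=-1.87737 |R|=0.87737 →hi
  mid=-1.94916 |R|=0.94916 →hi
  mid=-1.98505 |R|=0.98505 →hi
  mid=-2.00300 |R|=1.00300 →lo
  mid=-1.99402 |R|=0.99402 →hi
  mid=-1.99851 |R|=0.99851 →hi
  ...
  [-2.00005,-1.99991] ⇒ x*=-2.0000
So |R|<1 on (-2.0000, 0).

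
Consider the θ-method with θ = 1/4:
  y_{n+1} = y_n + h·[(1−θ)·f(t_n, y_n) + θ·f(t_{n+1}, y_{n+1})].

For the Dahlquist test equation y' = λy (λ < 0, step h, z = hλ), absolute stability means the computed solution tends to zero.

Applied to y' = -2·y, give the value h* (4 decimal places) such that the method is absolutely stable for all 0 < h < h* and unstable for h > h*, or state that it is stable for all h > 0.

Set f=λy, z=hλ:
  y_{n+1} = y_n + z·[3/4·y_n + 1/4·y_{n+1}] ⇒ (1 − 1/4z)y_{n+1} = (1 + 3/4z)y_n
  Hence R(z) = (1 + 3/4z)/(1 − 1/4z).

Solve |R(x)|<1 on ℝ⁻.
x=-1.77: |R|=0.2270
R=−1: 1+3/4x = −1+1/4x ⇒ -1/2x=2 ⇒ x=2/(-1/2)=-4.0000
Confirm numerically:
  x=-3.219: |R|=0.78363 <1
  x=-2.282: |R|=0.45304 <1
  x=-1.744: |R|=0.21448 <1
  x=-4.531: |R|=1.12449 >1
  x=-4.460: |R|=1.10875 >1
  x=-4.071: |R|=1.01759 >1
So |R|<1 on (-4.0000, 0).

(-4.0000,0); λ=-2 ⇒ h* = (4)/2 = 2.0000.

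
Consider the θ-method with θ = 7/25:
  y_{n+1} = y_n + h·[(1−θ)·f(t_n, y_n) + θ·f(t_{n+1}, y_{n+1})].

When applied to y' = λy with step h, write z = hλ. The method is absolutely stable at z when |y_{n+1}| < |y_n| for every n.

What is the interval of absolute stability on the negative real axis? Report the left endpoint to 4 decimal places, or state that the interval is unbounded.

Test eqn y'=λy, z=hλ:
  y_{n+1} = y_n + z·[18/25·y_n + 7/25·y_{n+1}] ⇒ (1 − 7/25z)y_{n+1} = (1 + 18/25z)y_n
  so R(z) = (1 + 18/25z)/(1 − 7/25z).

Solve |R(x)|<1 on ℝ⁻.
x=-0.73: |R|=0.3939
R=−1: 1+18/25x = −1+7/25x ⇒ -11/25x=2 ⇒ x=2/(-11/25)=-4.5455
Confirm numerically:
  x=-3.129: |R|=0.66780 <1
  x=-2.468: |R|=0.45946 <1
  x=-2.295: |R|=0.39718 <1
  x=-4.968: |R|=1.07776 >1
  x=-4.829: |R|=1.05304 >1
  x=-4.617: |R|=1.01373 >1
Stable set (-4.5455, 0).

z∈(-4.5455,0).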